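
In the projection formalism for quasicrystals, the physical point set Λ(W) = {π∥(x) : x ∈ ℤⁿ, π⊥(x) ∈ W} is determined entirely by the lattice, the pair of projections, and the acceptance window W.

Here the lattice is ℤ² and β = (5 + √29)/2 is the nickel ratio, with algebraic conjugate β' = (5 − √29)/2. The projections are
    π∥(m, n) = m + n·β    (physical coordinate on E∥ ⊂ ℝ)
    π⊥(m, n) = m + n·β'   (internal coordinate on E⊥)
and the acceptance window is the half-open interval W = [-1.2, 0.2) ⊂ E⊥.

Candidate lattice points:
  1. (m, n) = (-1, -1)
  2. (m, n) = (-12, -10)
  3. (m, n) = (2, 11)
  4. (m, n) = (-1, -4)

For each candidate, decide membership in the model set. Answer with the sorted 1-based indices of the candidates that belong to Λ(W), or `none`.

Numerically β ≈ 5.192582 and β' = −1/β ≈ -0.192582.
[1] lift (-1,-1): star map gives -0.807418; window check -1.2 ≤ -0.807418 < 0.2 is true → IN Λ
[2] lift (-12,-10): star map gives -10.074176; window check -1.2 ≤ -10.074176 < 0.2 is false → out
[3] lift (2,11): star map gives -0.118406; window check -1.2 ≤ -0.118406 < 0.2 is true → IN Λ
[4] lift (-1,-4): star map gives -0.229670; window check -1.2 ≤ -0.229670 < 0.2 is true → IN Λ

1, 3, 4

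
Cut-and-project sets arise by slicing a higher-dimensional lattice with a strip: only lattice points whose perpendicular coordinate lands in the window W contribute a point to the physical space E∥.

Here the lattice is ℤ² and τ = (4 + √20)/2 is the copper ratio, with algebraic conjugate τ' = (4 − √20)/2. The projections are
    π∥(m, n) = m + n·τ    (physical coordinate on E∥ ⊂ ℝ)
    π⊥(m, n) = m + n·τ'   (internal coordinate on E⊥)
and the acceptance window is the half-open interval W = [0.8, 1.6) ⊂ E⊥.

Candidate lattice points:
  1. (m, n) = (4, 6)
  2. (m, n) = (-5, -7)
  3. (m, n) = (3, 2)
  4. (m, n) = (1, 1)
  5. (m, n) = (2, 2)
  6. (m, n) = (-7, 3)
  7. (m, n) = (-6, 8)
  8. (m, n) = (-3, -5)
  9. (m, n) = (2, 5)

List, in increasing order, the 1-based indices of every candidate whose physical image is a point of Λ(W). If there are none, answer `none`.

Numerically τ ≈ 4.23607 and τ' = −1/τ ≈ -0.23607.
[1] lift (4,6): star map gives 2.58359; window check 0.8 ≤ 2.58359 < 1.6 is false → out
[2] lift (-5,-7): star map gives -3.34752; window check 0.8 ≤ -3.34752 < 1.6 is false → out
[3] lift (3,2): star map gives 2.52786; window check 0.8 ≤ 2.52786 < 1.6 is false → out
[4] lift (1,1): star map gives 0.76393; window check 0.8 ≤ 0.76393 < 1.6 is false → out
[5] lift (2,2): star map gives 1.52786; window check 0.8 ≤ 1.52786 < 1.6 is true → IN Λ
[6] lift (-7,3): star map gives -7.70820; window check 0.8 ≤ -7.70820 < 1.6 is false → out
[7] lift (-6,8): star map gives -7.88854; window check 0.8 ≤ -7.88854 < 1.6 is false → out
[8] lift (-3,-5): star map gives -1.81966; window check 0.8 ≤ -1.81966 < 1.6 is false → out
[9] lift (2,5): star map gives 0.81966; window check 0.8 ≤ 0.81966 < 1.6 is true → IN Λ

5, 9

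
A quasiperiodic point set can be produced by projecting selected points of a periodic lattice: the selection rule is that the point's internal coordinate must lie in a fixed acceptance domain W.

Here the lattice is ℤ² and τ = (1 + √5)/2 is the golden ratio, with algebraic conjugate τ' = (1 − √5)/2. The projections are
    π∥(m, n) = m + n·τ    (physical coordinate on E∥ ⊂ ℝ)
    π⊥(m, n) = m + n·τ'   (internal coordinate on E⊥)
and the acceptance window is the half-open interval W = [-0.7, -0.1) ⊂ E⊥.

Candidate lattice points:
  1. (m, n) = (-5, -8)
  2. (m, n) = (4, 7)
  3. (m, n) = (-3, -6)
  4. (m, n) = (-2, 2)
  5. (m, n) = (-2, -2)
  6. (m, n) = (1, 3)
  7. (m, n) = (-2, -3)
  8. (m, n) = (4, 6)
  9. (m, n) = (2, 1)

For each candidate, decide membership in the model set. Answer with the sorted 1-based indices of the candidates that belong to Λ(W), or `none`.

2, 7

Compute τ' = (1−√5)/2 = -0.618034, so π⊥(m,n) = m -0.618034·n.
candidate 1: (m,n)=(-5,-8) → π∥ = -5-8·τ ≈ -17.944272, π⊥ = -5-8·τ' ≈ -0.055728 ∉ [-0.7, -0.1) ⇒ out
candidate 2: (m,n)=(4,7) → π∥ = 4+7·τ ≈ 15.326238, π⊥ = 4+7·τ' ≈ -0.326238 ∈ [-0.7, -0.1) ⇒ IN Λ
candidate 3: (m,n)=(-3,-6) → π∥ = -3-6·τ ≈ -12.708204, π⊥ = -3-6·τ' ≈ 0.708204 ∉ [-0.7, -0.1) ⇒ out
candidate 4: (m,n)=(-2,2) → π∥ = -2+2·τ ≈ 1.236068, π⊥ = -2+2·τ' ≈ -3.236068 ∉ [-0.7, -0.1) ⇒ out
candidate 5: (m,n)=(-2,-2) → π∥ = -2-2·τ ≈ -5.236068, π⊥ = -2-2·τ' ≈ -0.763932 ∉ [-0.7, -0.1) ⇒ out
candidate 6: (m,n)=(1,3) → π∥ = 1+3·τ ≈ 5.854102, π⊥ = 1+3·τ' ≈ -0.854102 ∉ [-0.7, -0.1) ⇒ out
candidate 7: (m,n)=(-2,-3) → π∥ = -2-3·τ ≈ -6.854102, π⊥ = -2-3·τ' ≈ -0.145898 ∈ [-0.7, -0.1) ⇒ IN Λ
candidate 8: (m,n)=(4,6) → π∥ = 4+6·τ ≈ 13.708204, π⊥ = 4+6·τ' ≈ 0.291796 ∉ [-0.7, -0.1) ⇒ out
candidate 9: (m,n)=(2,1) → π∥ = 2+1·τ ≈ 3.618034, π⊥ = 2+1·τ' ≈ 1.381966 ∉ [-0.7, -0.1) ⇒ out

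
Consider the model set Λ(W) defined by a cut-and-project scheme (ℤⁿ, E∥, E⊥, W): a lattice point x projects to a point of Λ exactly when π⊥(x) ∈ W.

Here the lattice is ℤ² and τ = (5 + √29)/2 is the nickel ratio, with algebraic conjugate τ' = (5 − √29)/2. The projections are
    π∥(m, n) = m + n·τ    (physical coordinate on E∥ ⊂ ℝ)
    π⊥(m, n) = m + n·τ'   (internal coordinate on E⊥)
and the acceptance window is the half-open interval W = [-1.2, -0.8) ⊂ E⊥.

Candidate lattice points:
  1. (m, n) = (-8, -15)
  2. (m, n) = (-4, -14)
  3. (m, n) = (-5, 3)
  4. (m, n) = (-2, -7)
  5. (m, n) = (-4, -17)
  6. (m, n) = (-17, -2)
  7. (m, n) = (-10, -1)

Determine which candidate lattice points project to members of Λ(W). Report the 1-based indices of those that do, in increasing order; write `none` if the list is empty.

Compute τ' = (5−√29)/2 = -0.192582, so π⊥(m,n) = m -0.192582·n.
[1] lift (-8,-15): star map gives -5.111264; window check -1.2 ≤ -5.111264 < -0.8 is false → out
[2] lift (-4,-14): star map gives -1.303846; window check -1.2 ≤ -1.303846 < -0.8 is false → out
[3] lift (-5,3): star map gives -5.577747; window check -1.2 ≤ -5.577747 < -0.8 is false → out
[4] lift (-2,-7): star map gives -0.651923; window check -1.2 ≤ -0.651923 < -0.8 is false → out
[5] lift (-4,-17): star map gives -0.726099; window check -1.2 ≤ -0.726099 < -0.8 is false → out
[6] lift (-17,-2): star map gives -16.614835; window check -1.2 ≤ -16.614835 < -0.8 is false → out
[7] lift (-10,-1): star map gives -9.807418; window check -1.2 ≤ -9.807418 < -0.8 is false → out

none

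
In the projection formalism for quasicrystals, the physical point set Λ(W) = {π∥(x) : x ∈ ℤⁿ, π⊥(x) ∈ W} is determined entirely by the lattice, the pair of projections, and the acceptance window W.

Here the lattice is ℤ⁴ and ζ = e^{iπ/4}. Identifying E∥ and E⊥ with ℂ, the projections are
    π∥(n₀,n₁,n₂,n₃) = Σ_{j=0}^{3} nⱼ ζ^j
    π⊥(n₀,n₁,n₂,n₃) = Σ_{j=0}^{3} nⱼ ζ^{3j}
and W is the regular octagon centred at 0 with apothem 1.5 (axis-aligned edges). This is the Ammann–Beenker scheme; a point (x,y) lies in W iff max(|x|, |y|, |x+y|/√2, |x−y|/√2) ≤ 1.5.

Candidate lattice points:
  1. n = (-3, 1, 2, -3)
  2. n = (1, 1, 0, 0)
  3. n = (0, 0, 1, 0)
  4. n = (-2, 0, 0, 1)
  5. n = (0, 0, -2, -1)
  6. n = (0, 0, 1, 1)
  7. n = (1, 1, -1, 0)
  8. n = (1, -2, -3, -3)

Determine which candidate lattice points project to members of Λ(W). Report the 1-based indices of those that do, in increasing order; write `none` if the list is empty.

π⊥(n) = n₀ + n₁ζ³ + n₂ζ⁶ + n₃ζ⁹ where ζ = e^{iπ/4}.
#1 (-3, 1, 2, -3): internal (-5.828427, -3.414214); octagon support 6.535534 vs apothem 1.5 → ∉ W
#2 (1, 1, 0, 0): internal (0.292893, 0.707107); octagon support 0.707107 vs apothem 1.5 → ∈ W
#3 (0, 0, 1, 0): internal (0.000000, -1.000000); octagon support 1.000000 vs apothem 1.5 → ∈ W
#4 (-2, 0, 0, 1): internal (-1.292893, 0.707107); octagon support 1.414214 vs apothem 1.5 → ∈ W
#5 (0, 0, -2, -1): internal (-0.707107, 1.292893); octagon support 1.414214 vs apothem 1.5 → ∈ W
#6 (0, 0, 1, 1): internal (0.707107, -0.292893); octagon support 0.707107 vs apothem 1.5 → ∈ W
#7 (1, 1, -1, 0): internal (0.292893, 1.707107); octagon support 1.707107 vs apothem 1.5 → ∉ W
#8 (1, -2, -3, -3): internal (0.292893, -0.535534); octagon support 0.585786 vs apothem 1.5 → ∈ W

2, 3, 4, 5, 6, 8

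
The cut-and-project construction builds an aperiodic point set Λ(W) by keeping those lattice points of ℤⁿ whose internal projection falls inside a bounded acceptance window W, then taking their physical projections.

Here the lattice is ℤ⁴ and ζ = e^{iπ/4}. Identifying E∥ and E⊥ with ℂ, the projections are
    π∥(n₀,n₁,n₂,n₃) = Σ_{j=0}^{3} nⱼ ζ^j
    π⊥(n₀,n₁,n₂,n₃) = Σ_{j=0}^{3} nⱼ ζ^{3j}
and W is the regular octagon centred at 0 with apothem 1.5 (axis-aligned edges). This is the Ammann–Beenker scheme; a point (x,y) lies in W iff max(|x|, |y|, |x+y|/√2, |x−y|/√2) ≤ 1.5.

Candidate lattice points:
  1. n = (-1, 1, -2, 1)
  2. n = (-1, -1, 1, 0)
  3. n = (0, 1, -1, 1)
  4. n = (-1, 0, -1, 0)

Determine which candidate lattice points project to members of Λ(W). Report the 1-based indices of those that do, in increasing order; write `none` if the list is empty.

π⊥(n) = n₀ + n₁ζ³ + n₂ζ⁶ + n₃ζ⁹ where ζ = e^{iπ/4}.
#1 (-1, 1, -2, 1): internal (-1.000000, 3.414214); octagon support 3.414214 vs apothem 1.5 → ∉ W
#2 (-1, -1, 1, 0): internal (-0.292893, -1.707107); octagon support 1.707107 vs apothem 1.5 → ∉ W
#3 (0, 1, -1, 1): internal (0.000000, 2.414214); octagon support 2.414214 vs apothem 1.5 → ∉ W
#4 (-1, 0, -1, 0): internal (-1.000000, 1.000000); octagon support 1.414214 vs apothem 1.5 → ∈ W

4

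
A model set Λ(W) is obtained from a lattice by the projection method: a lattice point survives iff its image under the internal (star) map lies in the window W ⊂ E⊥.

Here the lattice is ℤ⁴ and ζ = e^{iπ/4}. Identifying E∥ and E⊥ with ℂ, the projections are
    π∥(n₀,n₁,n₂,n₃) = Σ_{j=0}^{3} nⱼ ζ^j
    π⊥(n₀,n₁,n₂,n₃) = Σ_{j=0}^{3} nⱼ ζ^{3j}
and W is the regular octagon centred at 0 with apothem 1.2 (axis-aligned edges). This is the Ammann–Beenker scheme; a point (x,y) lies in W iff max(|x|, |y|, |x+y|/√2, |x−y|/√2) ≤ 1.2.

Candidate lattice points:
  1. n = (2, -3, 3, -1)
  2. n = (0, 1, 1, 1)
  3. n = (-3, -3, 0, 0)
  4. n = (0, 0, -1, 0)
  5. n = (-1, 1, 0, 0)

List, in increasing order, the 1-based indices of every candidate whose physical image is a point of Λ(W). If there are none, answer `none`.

With ζ = e^{iπ/4} the internal vectors are ζ^0,ζ^3,ζ^6,ζ^9.
candidate 1: n = (2, -3, 3, -1) → π⊥ ≈ (+3.41421, -5.82843); max(|x|,|y|,|x±y|/√2) = 6.53553 > 1.2 ⇒ ∉ W
candidate 2: n = (0, 1, 1, 1) → π⊥ ≈ (+0.00000, +0.41421); max(|x|,|y|,|x±y|/√2) = 0.41421 ≤ 1.2 ⇒ ∈ W
candidate 3: n = (-3, -3, 0, 0) → π⊥ ≈ (-0.87868, -2.12132); max(|x|,|y|,|x±y|/√2) = 2.12132 > 1.2 ⇒ ∉ W
candidate 4: n = (0, 0, -1, 0) → π⊥ ≈ (+0.00000, +1.00000); max(|x|,|y|,|x±y|/√2) = 1.00000 ≤ 1.2 ⇒ ∈ W
candidate 5: n = (-1, 1, 0, 0) → π⊥ ≈ (-1.70711, +0.70711); max(|x|,|y|,|x±y|/√2) = 1.70711 > 1.2 ⇒ ∉ W

2, 4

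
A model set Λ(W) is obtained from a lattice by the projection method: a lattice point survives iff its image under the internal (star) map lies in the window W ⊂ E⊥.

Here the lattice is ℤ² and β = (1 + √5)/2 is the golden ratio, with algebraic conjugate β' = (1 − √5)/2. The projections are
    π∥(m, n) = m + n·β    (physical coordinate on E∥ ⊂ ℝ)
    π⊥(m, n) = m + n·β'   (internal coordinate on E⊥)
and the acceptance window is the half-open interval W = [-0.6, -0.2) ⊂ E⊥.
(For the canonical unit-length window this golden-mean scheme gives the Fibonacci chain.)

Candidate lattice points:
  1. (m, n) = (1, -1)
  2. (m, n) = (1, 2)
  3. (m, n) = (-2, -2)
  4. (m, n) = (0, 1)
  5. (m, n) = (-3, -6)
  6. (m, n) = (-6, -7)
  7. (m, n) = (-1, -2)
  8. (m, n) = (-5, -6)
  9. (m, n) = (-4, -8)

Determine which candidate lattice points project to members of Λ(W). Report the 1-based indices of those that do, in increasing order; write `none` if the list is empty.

Compute β' = (1−√5)/2 = -0.6180, so π⊥(m,n) = m -0.6180·n.
[1] lift (1,-1): star map gives 1.6180; window check -0.6 ≤ 1.6180 < -0.2 is false → out
[2] lift (1,2): star map gives -0.2361; window check -0.6 ≤ -0.2361 < -0.2 is true → IN Λ
[3] lift (-2,-2): star map gives -0.7639; window check -0.6 ≤ -0.7639 < -0.2 is false → out
[4] lift (0,1): star map gives -0.6180; window check -0.6 ≤ -0.6180 < -0.2 is false → out
[5] lift (-3,-6): star map gives 0.7082; window check -0.6 ≤ 0.7082 < -0.2 is false → out
[6] lift (-6,-7): star map gives -1.6738; window check -0.6 ≤ -1.6738 < -0.2 is false → out
[7] lift (-1,-2): star map gives 0.2361; window check -0.6 ≤ 0.2361 < -0.2 is false → out
[8] lift (-5,-6): star map gives -1.2918; window check -0.6 ≤ -1.2918 < -0.2 is false → out
[9] lift (-4,-8): star map gives 0.9443; window check -0.6 ≤ 0.9443 < -0.2 is false → out

2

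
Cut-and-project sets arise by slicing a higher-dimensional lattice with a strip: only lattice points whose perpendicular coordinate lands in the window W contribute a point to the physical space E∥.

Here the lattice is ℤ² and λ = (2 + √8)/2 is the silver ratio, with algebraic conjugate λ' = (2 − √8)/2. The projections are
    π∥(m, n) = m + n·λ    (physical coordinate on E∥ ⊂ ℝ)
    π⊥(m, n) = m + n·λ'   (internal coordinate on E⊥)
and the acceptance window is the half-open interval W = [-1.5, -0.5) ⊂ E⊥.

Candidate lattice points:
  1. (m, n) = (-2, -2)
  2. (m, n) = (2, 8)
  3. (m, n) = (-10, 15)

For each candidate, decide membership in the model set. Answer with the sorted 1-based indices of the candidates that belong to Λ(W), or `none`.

λ' = (2−√8)/2 ≈ -0.41421.
candidate 1: (m,n)=(-2,-2) → π∥ = -2-2·λ ≈ -6.82843, π⊥ = -2-2·λ' ≈ -1.17157 ∈ [-1.5, -0.5) ⇒ IN Λ
candidate 2: (m,n)=(2,8) → π∥ = 2+8·λ ≈ 21.31371, π⊥ = 2+8·λ' ≈ -1.31371 ∈ [-1.5, -0.5) ⇒ IN Λ
candidate 3: (m,n)=(-10,15) → π∥ = -10+15·λ ≈ 26.21320, π⊥ = -10+15·λ' ≈ -16.21320 ∉ [-1.5, -0.5) ⇒ out

1, 2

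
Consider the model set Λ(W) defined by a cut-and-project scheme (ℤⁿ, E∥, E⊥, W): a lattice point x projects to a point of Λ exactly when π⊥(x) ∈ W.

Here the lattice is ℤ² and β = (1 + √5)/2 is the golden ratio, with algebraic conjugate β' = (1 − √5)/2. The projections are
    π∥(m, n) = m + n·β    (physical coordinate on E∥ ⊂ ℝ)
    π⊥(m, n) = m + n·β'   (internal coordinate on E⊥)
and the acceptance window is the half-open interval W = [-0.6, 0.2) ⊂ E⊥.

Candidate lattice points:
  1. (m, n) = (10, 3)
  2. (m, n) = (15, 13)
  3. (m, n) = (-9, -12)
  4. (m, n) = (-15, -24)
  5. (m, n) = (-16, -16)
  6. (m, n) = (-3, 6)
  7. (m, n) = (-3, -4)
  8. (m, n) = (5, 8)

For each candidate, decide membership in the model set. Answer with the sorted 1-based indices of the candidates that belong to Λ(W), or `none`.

4, 7, 8

Compute β' = (1−√5)/2 = -0.618034, so π⊥(m,n) = m -0.618034·n.
#1 (10,3): internal coord 10 + (3)·β' = +8.145898; +8.145898 ∉ [-0.6, 0.2) → out
#2 (15,13): internal coord 15 + (13)·β' = +6.965558; +6.965558 ∉ [-0.6, 0.2) → out
#3 (-9,-12): internal coord -9 + (-12)·β' = -1.583592; -1.583592 ∉ [-0.6, 0.2) → out
#4 (-15,-24): internal coord -15 + (-24)·β' = -0.167184; -0.167184 ∈ [-0.6, 0.2) → IN Λ
#5 (-16,-16): internal coord -16 + (-16)·β' = -6.111456; -6.111456 ∉ [-0.6, 0.2) → out
#6 (-3,6): internal coord -3 + (6)·β' = -6.708204; -6.708204 ∉ [-0.6, 0.2) → out
#7 (-3,-4): internal coord -3 + (-4)·β' = -0.527864; -0.527864 ∈ [-0.6, 0.2) → IN Λ
#8 (5,8): internal coord 5 + (8)·β' = +0.055728; +0.055728 ∈ [-0.6, 0.2) → IN Λ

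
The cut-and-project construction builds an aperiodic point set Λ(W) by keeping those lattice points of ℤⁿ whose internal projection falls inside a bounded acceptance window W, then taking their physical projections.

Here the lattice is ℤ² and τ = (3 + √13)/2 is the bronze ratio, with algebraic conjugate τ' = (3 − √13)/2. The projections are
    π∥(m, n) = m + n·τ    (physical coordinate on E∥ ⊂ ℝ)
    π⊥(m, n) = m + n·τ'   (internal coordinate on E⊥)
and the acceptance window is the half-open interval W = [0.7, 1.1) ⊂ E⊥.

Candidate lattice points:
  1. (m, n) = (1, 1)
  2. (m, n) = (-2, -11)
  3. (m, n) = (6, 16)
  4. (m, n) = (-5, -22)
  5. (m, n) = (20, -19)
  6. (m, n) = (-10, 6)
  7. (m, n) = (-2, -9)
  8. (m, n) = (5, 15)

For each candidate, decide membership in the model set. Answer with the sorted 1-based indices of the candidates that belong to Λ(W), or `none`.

7

τ' = (3−√13)/2 ≈ -0.302776.
[1] lift (1,1): star map gives 0.697224; window check 0.7 ≤ 0.697224 < 1.1 is false → out
[2] lift (-2,-11): star map gives 1.330532; window check 0.7 ≤ 1.330532 < 1.1 is false → out
[3] lift (6,16): star map gives 1.155590; window check 0.7 ≤ 1.155590 < 1.1 is false → out
[4] lift (-5,-22): star map gives 1.661064; window check 0.7 ≤ 1.661064 < 1.1 is false → out
[5] lift (20,-19): star map gives 25.752737; window check 0.7 ≤ 25.752737 < 1.1 is false → out
[6] lift (-10,6): star map gives -11.816654; window check 0.7 ≤ -11.816654 < 1.1 is false → out
[7] lift (-2,-9): star map gives 0.724981; window check 0.7 ≤ 0.724981 < 1.1 is true → IN Λ
[8] lift (5,15): star map gives 0.458365; window check 0.7 ≤ 0.458365 < 1.1 is false → out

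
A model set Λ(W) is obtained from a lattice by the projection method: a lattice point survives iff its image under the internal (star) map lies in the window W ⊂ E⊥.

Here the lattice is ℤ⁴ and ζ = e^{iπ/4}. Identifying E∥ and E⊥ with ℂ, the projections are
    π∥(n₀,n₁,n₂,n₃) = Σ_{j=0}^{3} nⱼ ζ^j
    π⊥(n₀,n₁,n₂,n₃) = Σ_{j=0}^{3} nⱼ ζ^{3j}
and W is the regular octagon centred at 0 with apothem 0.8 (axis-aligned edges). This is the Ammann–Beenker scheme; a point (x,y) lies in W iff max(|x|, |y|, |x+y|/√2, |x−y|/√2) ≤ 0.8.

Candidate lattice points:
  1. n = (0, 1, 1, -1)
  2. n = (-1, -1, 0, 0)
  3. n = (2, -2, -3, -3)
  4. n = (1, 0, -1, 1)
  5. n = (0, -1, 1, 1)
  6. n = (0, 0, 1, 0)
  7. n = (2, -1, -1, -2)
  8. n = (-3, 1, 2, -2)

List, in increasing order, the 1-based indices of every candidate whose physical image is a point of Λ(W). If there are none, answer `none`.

π⊥(n) = n₀ + n₁ζ³ + n₂ζ⁶ + n₃ζ⁹ where ζ = e^{iπ/4}.
candidate 1: n = (0, 1, 1, -1) → π⊥ ≈ (-1.41421, -1.00000); max(|x|,|y|,|x±y|/√2) = 1.70711 > 0.8 ⇒ ∉ W
candidate 2: n = (-1, -1, 0, 0) → π⊥ ≈ (-0.29289, -0.70711); max(|x|,|y|,|x±y|/√2) = 0.70711 ≤ 0.8 ⇒ ∈ W
candidate 3: n = (2, -2, -3, -3) → π⊥ ≈ (+1.29289, -0.53553); max(|x|,|y|,|x±y|/√2) = 1.29289 > 0.8 ⇒ ∉ W
candidate 4: n = (1, 0, -1, 1) → π⊥ ≈ (+1.70711, +1.70711); max(|x|,|y|,|x±y|/√2) = 2.41421 > 0.8 ⇒ ∉ W
candidate 5: n = (0, -1, 1, 1) → π⊥ ≈ (+1.41421, -1.00000); max(|x|,|y|,|x±y|/√2) = 1.70711 > 0.8 ⇒ ∉ W
candidate 6: n = (0, 0, 1, 0) → π⊥ ≈ (+0.00000, -1.00000); max(|x|,|y|,|x±y|/√2) = 1.00000 > 0.8 ⇒ ∉ W
candidate 7: n = (2, -1, -1, -2) → π⊥ ≈ (+1.29289, -1.12132); max(|x|,|y|,|x±y|/√2) = 1.70711 > 0.8 ⇒ ∉ W
candidate 8: n = (-3, 1, 2, -2) → π⊥ ≈ (-5.12132, -2.70711); max(|x|,|y|,|x±y|/√2) = 5.53553 > 0.8 ⇒ ∉ W

2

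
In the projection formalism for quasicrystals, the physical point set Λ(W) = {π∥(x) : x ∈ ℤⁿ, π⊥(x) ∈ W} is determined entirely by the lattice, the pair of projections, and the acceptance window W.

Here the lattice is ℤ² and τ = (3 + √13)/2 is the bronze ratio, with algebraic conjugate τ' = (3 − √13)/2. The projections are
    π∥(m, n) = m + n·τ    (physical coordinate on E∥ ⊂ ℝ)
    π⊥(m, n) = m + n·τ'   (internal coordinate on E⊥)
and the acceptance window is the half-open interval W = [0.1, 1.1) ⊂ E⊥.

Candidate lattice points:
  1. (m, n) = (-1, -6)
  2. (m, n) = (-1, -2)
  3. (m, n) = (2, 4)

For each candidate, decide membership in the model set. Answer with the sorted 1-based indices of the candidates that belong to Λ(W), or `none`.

1, 3

Numerically τ ≈ 3.302776 and τ' = −1/τ ≈ -0.302776.
[1] lift (-1,-6): star map gives 0.816654; window check 0.1 ≤ 0.816654 < 1.1 is true → IN Λ
[2] lift (-1,-2): star map gives -0.394449; window check 0.1 ≤ -0.394449 < 1.1 is false → out
[3] lift (2,4): star map gives 0.788897; window check 0.1 ≤ 0.788897 < 1.1 is true → IN Λ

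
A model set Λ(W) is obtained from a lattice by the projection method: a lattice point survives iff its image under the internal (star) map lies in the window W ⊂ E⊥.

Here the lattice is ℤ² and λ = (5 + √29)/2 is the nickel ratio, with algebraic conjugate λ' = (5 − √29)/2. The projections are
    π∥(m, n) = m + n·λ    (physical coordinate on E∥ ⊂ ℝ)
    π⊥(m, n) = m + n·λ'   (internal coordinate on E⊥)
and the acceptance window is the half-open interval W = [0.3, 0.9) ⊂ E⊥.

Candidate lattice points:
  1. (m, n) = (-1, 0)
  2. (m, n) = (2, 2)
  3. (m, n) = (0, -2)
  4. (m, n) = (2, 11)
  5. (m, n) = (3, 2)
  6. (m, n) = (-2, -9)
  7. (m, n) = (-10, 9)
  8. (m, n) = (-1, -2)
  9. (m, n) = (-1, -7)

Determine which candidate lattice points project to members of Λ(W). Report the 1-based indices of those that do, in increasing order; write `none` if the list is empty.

3, 9

λ' = (5−√29)/2 ≈ -0.192582.
[1] lift (-1,0): star map gives -1.000000; window check 0.3 ≤ -1.000000 < 0.9 is false → out
[2] lift (2,2): star map gives 1.614835; window check 0.3 ≤ 1.614835 < 0.9 is false → out
[3] lift (0,-2): star map gives 0.385165; window check 0.3 ≤ 0.385165 < 0.9 is true → IN Λ
[4] lift (2,11): star map gives -0.118406; window check 0.3 ≤ -0.118406 < 0.9 is false → out
[5] lift (3,2): star map gives 2.614835; window check 0.3 ≤ 2.614835 < 0.9 is false → out
[6] lift (-2,-9): star map gives -0.266758; window check 0.3 ≤ -0.266758 < 0.9 is false → out
[7] lift (-10,9): star map gives -11.733242; window check 0.3 ≤ -11.733242 < 0.9 is false → out
[8] lift (-1,-2): star map gives -0.614835; window check 0.3 ≤ -0.614835 < 0.9 is false → out
[9] lift (-1,-7): star map gives 0.348077; window check 0.3 ≤ 0.348077 < 0.9 is true → IN Λ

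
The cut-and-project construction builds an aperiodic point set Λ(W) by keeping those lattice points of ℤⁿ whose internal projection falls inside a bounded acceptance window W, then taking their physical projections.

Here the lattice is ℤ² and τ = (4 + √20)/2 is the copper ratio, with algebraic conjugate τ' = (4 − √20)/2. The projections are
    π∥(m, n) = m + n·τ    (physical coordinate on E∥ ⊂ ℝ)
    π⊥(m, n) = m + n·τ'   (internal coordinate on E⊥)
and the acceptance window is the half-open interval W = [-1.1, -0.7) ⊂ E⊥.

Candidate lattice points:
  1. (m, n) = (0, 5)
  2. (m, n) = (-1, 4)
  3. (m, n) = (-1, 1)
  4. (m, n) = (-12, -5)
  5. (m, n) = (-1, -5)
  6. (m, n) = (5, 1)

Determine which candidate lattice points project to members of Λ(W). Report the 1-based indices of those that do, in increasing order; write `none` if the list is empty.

Compute τ' = (4−√20)/2 = -0.23607, so π⊥(m,n) = m -0.23607·n.
[1] lift (0,5): star map gives -1.18034; window check -1.1 ≤ -1.18034 < -0.7 is false → out
[2] lift (-1,4): star map gives -1.94427; window check -1.1 ≤ -1.94427 < -0.7 is false → out
[3] lift (-1,1): star map gives -1.23607; window check -1.1 ≤ -1.23607 < -0.7 is false → out
[4] lift (-12,-5): star map gives -10.81966; window check -1.1 ≤ -10.81966 < -0.7 is false → out
[5] lift (-1,-5): star map gives 0.18034; window check -1.1 ≤ 0.18034 < -0.7 is false → out
[6] lift (5,1): star map gives 4.76393; window check -1.1 ≤ 4.76393 < -0.7 is false → out

none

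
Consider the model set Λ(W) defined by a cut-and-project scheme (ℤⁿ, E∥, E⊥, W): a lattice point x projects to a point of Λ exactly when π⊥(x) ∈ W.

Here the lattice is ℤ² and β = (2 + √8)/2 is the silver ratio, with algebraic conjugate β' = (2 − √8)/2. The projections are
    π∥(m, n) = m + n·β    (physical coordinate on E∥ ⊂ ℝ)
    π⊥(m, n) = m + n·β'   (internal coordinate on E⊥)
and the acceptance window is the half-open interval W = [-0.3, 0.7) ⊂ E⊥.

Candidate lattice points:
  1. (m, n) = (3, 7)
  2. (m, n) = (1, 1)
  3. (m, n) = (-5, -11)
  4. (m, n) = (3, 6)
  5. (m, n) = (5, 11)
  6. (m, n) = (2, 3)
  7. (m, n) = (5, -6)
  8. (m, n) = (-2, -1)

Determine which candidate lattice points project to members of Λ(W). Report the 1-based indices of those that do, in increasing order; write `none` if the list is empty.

1, 2, 4, 5

β' = (2−√8)/2 ≈ -0.414214.
candidate 1: (m,n)=(3,7) → π∥ = 3+7·β ≈ 19.899495, π⊥ = 3+7·β' ≈ 0.100505 ∈ [-0.3, 0.7) ⇒ IN Λ
candidate 2: (m,n)=(1,1) → π∥ = 1+1·β ≈ 3.414214, π⊥ = 1+1·β' ≈ 0.585786 ∈ [-0.3, 0.7) ⇒ IN Λ
candidate 3: (m,n)=(-5,-11) → π∥ = -5-11·β ≈ -31.556349, π⊥ = -5-11·β' ≈ -0.443651 ∉ [-0.3, 0.7) ⇒ out
candidate 4: (m,n)=(3,6) → π∥ = 3+6·β ≈ 17.485281, π⊥ = 3+6·β' ≈ 0.514719 ∈ [-0.3, 0.7) ⇒ IN Λ
candidate 5: (m,n)=(5,11) → π∥ = 5+11·β ≈ 31.556349, π⊥ = 5+11·β' ≈ 0.443651 ∈ [-0.3, 0.7) ⇒ IN Λ
candidate 6: (m,n)=(2,3) → π∥ = 2+3·β ≈ 9.242641, π⊥ = 2+3·β' ≈ 0.757359 ∉ [-0.3, 0.7) ⇒ out
candidate 7: (m,n)=(5,-6) → π∥ = 5-6·β ≈ -9.485281, π⊥ = 5-6·β' ≈ 7.485281 ∉ [-0.3, 0.7) ⇒ out
candidate 8: (m,n)=(-2,-1) → π∥ = -2-1·β ≈ -4.414214, π⊥ = -2-1·β' ≈ -1.585786 ∉ [-0.3, 0.7) ⇒ out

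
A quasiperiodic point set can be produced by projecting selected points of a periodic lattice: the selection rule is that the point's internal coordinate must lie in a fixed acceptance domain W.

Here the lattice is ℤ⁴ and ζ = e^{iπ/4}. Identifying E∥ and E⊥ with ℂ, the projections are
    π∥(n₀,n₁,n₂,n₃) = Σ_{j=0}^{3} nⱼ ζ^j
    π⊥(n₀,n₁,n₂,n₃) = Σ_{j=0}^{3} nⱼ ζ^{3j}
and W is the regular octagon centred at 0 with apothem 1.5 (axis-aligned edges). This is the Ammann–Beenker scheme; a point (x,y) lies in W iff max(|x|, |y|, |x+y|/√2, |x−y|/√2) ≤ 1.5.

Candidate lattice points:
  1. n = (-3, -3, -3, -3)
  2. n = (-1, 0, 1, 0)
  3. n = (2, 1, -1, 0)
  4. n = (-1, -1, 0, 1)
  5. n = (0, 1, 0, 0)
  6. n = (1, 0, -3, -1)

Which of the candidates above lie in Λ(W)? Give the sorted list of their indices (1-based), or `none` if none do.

Internal map: ζ^{3j} for j=0..3 gives (1,0), (−√2/2,√2/2), (0,−1), (√2/2,√2/2).
candidate 1: n = (-3, -3, -3, -3) → π⊥ ≈ (-3.000000, -1.242641); max(|x|,|y|,|x±y|/√2) = 3.000000 > 1.5 ⇒ ∉ W
candidate 2: n = (-1, 0, 1, 0) → π⊥ ≈ (-1.000000, -1.000000); max(|x|,|y|,|x±y|/√2) = 1.414214 ≤ 1.5 ⇒ ∈ W
candidate 3: n = (2, 1, -1, 0) → π⊥ ≈ (+1.292893, +1.707107); max(|x|,|y|,|x±y|/√2) = 2.121320 > 1.5 ⇒ ∉ W
candidate 4: n = (-1, -1, 0, 1) → π⊥ ≈ (+0.414214, +0.000000); max(|x|,|y|,|x±y|/√2) = 0.414214 ≤ 1.5 ⇒ ∈ W
candidate 5: n = (0, 1, 0, 0) → π⊥ ≈ (-0.707107, +0.707107); max(|x|,|y|,|x±y|/√2) = 1.000000 ≤ 1.5 ⇒ ∈ W
candidate 6: n = (1, 0, -3, -1) → π⊥ ≈ (+0.292893, +2.292893); max(|x|,|y|,|x±y|/√2) = 2.292893 > 1.5 ⇒ ∉ W

2, 4, 5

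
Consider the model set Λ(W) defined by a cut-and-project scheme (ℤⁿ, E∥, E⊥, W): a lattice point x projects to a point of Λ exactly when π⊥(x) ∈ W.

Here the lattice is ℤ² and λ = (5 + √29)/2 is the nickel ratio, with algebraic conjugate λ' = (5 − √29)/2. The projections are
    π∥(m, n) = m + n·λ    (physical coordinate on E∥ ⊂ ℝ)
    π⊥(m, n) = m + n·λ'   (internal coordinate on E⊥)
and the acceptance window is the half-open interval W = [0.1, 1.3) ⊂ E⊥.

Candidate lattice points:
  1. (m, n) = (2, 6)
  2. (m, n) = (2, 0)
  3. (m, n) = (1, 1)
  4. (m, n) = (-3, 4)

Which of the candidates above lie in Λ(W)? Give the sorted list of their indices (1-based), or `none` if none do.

1, 3

Numerically λ ≈ 5.192582 and λ' = −1/λ ≈ -0.192582.
candidate 1: (m,n)=(2,6) → π∥ = 2+6·λ ≈ 33.155494, π⊥ = 2+6·λ' ≈ 0.844506 ∈ [0.1, 1.3) ⇒ IN Λ
candidate 2: (m,n)=(2,0) → π∥ = 2+0·λ ≈ 2.000000, π⊥ = 2+0·λ' ≈ 2.000000 ∉ [0.1, 1.3) ⇒ out
candidate 3: (m,n)=(1,1) → π∥ = 1+1·λ ≈ 6.192582, π⊥ = 1+1·λ' ≈ 0.807418 ∈ [0.1, 1.3) ⇒ IN Λ
candidate 4: (m,n)=(-3,4) → π∥ = -3+4·λ ≈ 17.770330, π⊥ = -3+4·λ' ≈ -3.770330 ∉ [0.1, 1.3) ⇒ out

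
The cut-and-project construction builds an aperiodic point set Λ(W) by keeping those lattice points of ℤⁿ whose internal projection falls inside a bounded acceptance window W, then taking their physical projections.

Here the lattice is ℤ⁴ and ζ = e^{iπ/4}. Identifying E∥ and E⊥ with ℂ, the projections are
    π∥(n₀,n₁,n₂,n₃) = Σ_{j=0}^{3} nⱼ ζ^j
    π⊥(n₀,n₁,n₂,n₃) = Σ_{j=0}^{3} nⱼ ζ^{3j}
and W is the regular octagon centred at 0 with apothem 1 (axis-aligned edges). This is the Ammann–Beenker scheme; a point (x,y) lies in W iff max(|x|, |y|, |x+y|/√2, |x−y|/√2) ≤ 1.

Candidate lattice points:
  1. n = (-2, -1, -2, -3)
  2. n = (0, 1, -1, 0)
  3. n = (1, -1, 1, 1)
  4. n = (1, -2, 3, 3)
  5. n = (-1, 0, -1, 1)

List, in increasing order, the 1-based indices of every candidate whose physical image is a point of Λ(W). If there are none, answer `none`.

Internal map: ζ^{3j} for j=0..3 gives (1,0), (−√2/2,√2/2), (0,−1), (√2/2,√2/2).
#1 (-2, -1, -2, -3): internal (-3.414214, -0.828427); octagon support 3.414214 vs apothem 1 → ∉ W
#2 (0, 1, -1, 0): internal (-0.707107, 1.707107); octagon support 1.707107 vs apothem 1 → ∉ W
#3 (1, -1, 1, 1): internal (2.414214, -1.000000); octagon support 2.414214 vs apothem 1 → ∉ W
#4 (1, -2, 3, 3): internal (4.535534, -2.292893); octagon support 4.828427 vs apothem 1 → ∉ W
#5 (-1, 0, -1, 1): internal (-0.292893, 1.707107); octagon support 1.707107 vs apothem 1 → ∉ W

none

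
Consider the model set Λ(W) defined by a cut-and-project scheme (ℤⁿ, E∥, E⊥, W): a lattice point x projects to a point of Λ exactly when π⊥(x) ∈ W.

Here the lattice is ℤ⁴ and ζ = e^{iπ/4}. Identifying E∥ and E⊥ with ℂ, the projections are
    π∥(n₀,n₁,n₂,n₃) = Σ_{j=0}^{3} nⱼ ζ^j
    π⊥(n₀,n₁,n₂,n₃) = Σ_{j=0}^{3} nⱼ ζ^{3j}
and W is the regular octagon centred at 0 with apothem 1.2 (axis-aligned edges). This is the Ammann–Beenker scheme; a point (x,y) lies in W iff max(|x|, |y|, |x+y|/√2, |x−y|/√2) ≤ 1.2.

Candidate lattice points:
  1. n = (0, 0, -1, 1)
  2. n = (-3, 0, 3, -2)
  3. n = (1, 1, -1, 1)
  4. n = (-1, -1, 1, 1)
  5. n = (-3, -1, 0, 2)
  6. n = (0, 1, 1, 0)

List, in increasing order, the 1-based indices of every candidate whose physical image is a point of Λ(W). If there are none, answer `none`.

Internal map: ζ^{3j} for j=0..3 gives (1,0), (−√2/2,√2/2), (0,−1), (√2/2,√2/2).
candidate 1: n = (0, 0, -1, 1) → π⊥ ≈ (+0.7071, +1.7071); max(|x|,|y|,|x±y|/√2) = 1.7071 > 1.2 ⇒ ∉ W
candidate 2: n = (-3, 0, 3, -2) → π⊥ ≈ (-4.4142, -4.4142); max(|x|,|y|,|x±y|/√2) = 6.2426 > 1.2 ⇒ ∉ W
candidate 3: n = (1, 1, -1, 1) → π⊥ ≈ (+1.0000, +2.4142); max(|x|,|y|,|x±y|/√2) = 2.4142 > 1.2 ⇒ ∉ W
candidate 4: n = (-1, -1, 1, 1) → π⊥ ≈ (+0.4142, -1.0000); max(|x|,|y|,|x±y|/√2) = 1.0000 ≤ 1.2 ⇒ ∈ W
candidate 5: n = (-3, -1, 0, 2) → π⊥ ≈ (-0.8787, +0.7071); max(|x|,|y|,|x±y|/√2) = 1.1213 ≤ 1.2 ⇒ ∈ W
candidate 6: n = (0, 1, 1, 0) → π⊥ ≈ (-0.7071, -0.2929); max(|x|,|y|,|x±y|/√2) = 0.7071 ≤ 1.2 ⇒ ∈ W

4, 5, 6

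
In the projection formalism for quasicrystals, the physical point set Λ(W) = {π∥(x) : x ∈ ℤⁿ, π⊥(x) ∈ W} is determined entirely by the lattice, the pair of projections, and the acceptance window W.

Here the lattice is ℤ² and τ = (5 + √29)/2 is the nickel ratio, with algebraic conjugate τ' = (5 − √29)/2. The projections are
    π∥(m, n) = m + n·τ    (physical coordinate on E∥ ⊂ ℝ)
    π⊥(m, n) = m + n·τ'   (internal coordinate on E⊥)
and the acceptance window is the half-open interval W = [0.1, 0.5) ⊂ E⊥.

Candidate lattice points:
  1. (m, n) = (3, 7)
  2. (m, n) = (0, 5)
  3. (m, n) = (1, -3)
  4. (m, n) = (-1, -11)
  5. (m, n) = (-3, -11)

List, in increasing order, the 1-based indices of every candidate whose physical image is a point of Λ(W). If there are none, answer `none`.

none

τ' = (5−√29)/2 ≈ -0.19258.
[1] lift (3,7): star map gives 1.65192; window check 0.1 ≤ 1.65192 < 0.5 is false → out
[2] lift (0,5): star map gives -0.96291; window check 0.1 ≤ -0.96291 < 0.5 is false → out
[3] lift (1,-3): star map gives 1.57775; window check 0.1 ≤ 1.57775 < 0.5 is false → out
[4] lift (-1,-11): star map gives 1.11841; window check 0.1 ≤ 1.11841 < 0.5 is false → out
[5] lift (-3,-11): star map gives -0.88159; window check 0.1 ≤ -0.88159 < 0.5 is false → out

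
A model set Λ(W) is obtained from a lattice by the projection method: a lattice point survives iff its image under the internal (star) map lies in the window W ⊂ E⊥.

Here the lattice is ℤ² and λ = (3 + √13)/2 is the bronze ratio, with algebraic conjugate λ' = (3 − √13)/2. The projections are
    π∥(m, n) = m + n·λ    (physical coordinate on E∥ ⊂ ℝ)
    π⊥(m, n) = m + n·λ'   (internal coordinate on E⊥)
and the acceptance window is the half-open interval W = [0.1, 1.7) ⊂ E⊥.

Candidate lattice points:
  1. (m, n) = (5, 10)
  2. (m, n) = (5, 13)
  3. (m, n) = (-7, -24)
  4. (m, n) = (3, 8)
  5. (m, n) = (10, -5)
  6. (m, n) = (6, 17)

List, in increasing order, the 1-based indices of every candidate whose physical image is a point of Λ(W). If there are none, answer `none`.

λ' = (3−√13)/2 ≈ -0.3028.
candidate 1: (m,n)=(5,10) → π∥ = 5+10·λ ≈ 38.0278, π⊥ = 5+10·λ' ≈ 1.9722 ∉ [0.1, 1.7) ⇒ out
candidate 2: (m,n)=(5,13) → π∥ = 5+13·λ ≈ 47.9361, π⊥ = 5+13·λ' ≈ 1.0639 ∈ [0.1, 1.7) ⇒ IN Λ
candidate 3: (m,n)=(-7,-24) → π∥ = -7-24·λ ≈ -86.2666, π⊥ = -7-24·λ' ≈ 0.2666 ∈ [0.1, 1.7) ⇒ IN Λ
candidate 4: (m,n)=(3,8) → π∥ = 3+8·λ ≈ 29.4222, π⊥ = 3+8·λ' ≈ 0.5778 ∈ [0.1, 1.7) ⇒ IN Λ
candidate 5: (m,n)=(10,-5) → π∥ = 10-5·λ ≈ -6.5139, π⊥ = 10-5·λ' ≈ 11.5139 ∉ [0.1, 1.7) ⇒ out
candidate 6: (m,n)=(6,17) → π∥ = 6+17·λ ≈ 62.1472, π⊥ = 6+17·λ' ≈ 0.8528 ∈ [0.1, 1.7) ⇒ IN Λ

2, 3, 4, 6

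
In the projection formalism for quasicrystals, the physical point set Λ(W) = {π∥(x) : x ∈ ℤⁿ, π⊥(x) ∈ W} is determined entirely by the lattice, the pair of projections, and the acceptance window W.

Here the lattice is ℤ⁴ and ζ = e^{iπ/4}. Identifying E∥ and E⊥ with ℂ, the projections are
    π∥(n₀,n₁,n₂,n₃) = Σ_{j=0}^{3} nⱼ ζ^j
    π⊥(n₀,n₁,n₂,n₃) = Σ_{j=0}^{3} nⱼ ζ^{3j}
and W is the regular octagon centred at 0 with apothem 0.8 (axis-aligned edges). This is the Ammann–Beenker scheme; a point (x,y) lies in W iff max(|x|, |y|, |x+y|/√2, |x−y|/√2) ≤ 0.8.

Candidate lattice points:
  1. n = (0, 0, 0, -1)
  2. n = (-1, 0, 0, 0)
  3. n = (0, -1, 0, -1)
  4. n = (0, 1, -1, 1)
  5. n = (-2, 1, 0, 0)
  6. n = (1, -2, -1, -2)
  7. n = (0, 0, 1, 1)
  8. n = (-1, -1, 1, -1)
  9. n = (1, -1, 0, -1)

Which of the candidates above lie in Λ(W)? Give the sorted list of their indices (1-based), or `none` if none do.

7

Internal map: ζ^{3j} for j=0..3 gives (1,0), (−√2/2,√2/2), (0,−1), (√2/2,√2/2).
candidate 1: n = (0, 0, 0, -1) → π⊥ ≈ (-0.707107, -0.707107); max(|x|,|y|,|x±y|/√2) = 1.000000 > 0.8 ⇒ ∉ W
candidate 2: n = (-1, 0, 0, 0) → π⊥ ≈ (-1.000000, +0.000000); max(|x|,|y|,|x±y|/√2) = 1.000000 > 0.8 ⇒ ∉ W
candidate 3: n = (0, -1, 0, -1) → π⊥ ≈ (+0.000000, -1.414214); max(|x|,|y|,|x±y|/√2) = 1.414214 > 0.8 ⇒ ∉ W
candidate 4: n = (0, 1, -1, 1) → π⊥ ≈ (+0.000000, +2.414214); max(|x|,|y|,|x±y|/√2) = 2.414214 > 0.8 ⇒ ∉ W
candidate 5: n = (-2, 1, 0, 0) → π⊥ ≈ (-2.707107, +0.707107); max(|x|,|y|,|x±y|/√2) = 2.707107 > 0.8 ⇒ ∉ W
candidate 6: n = (1, -2, -1, -2) → π⊥ ≈ (+1.000000, -1.828427); max(|x|,|y|,|x±y|/√2) = 2.000000 > 0.8 ⇒ ∉ W
candidate 7: n = (0, 0, 1, 1) → π⊥ ≈ (+0.707107, -0.292893); max(|x|,|y|,|x±y|/√2) = 0.707107 ≤ 0.8 ⇒ ∈ W
candidate 8: n = (-1, -1, 1, -1) → π⊥ ≈ (-1.000000, -2.414214); max(|x|,|y|,|x±y|/√2) = 2.414214 > 0.8 ⇒ ∉ W
candidate 9: n = (1, -1, 0, -1) → π⊥ ≈ (+1.000000, -1.414214); max(|x|,|y|,|x±y|/√2) = 1.707107 > 0.8 ⇒ ∉ W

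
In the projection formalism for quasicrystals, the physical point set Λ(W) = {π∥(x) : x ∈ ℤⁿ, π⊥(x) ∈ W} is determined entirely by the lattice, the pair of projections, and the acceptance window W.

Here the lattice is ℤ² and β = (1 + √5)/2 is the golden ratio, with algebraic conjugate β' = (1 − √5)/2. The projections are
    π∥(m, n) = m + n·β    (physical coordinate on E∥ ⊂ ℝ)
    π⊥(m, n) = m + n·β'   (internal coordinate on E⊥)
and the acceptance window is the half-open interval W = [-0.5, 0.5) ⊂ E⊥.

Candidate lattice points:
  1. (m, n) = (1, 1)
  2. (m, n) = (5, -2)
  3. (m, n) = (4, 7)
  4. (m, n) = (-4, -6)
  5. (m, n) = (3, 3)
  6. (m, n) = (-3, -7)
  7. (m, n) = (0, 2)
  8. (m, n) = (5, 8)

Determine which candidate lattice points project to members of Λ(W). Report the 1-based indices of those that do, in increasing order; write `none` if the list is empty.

Numerically β ≈ 1.618034 and β' = −1/β ≈ -0.618034.
candidate 1: (m,n)=(1,1) → π∥ = 1+1·β ≈ 2.618034, π⊥ = 1+1·β' ≈ 0.381966 ∈ [-0.5, 0.5) ⇒ IN Λ
candidate 2: (m,n)=(5,-2) → π∥ = 5-2·β ≈ 1.763932, π⊥ = 5-2·β' ≈ 6.236068 ∉ [-0.5, 0.5) ⇒ out
candidate 3: (m,n)=(4,7) → π∥ = 4+7·β ≈ 15.326238, π⊥ = 4+7·β' ≈ -0.326238 ∈ [-0.5, 0.5) ⇒ IN Λ
candidate 4: (m,n)=(-4,-6) → π∥ = -4-6·β ≈ -13.708204, π⊥ = -4-6·β' ≈ -0.291796 ∈ [-0.5, 0.5) ⇒ IN Λ
candidate 5: (m,n)=(3,3) → π∥ = 3+3·β ≈ 7.854102, π⊥ = 3+3·β' ≈ 1.145898 ∉ [-0.5, 0.5) ⇒ out
candidate 6: (m,n)=(-3,-7) → π∥ = -3-7·β ≈ -14.326238, π⊥ = -3-7·β' ≈ 1.326238 ∉ [-0.5, 0.5) ⇒ out
candidate 7: (m,n)=(0,2) → π∥ = 0+2·β ≈ 3.236068, π⊥ = 0+2·β' ≈ -1.236068 ∉ [-0.5, 0.5) ⇒ out
candidate 8: (m,n)=(5,8) → π∥ = 5+8·β ≈ 17.944272, π⊥ = 5+8·β' ≈ 0.055728 ∈ [-0.5, 0.5) ⇒ IN Λ

1, 3, 4, 8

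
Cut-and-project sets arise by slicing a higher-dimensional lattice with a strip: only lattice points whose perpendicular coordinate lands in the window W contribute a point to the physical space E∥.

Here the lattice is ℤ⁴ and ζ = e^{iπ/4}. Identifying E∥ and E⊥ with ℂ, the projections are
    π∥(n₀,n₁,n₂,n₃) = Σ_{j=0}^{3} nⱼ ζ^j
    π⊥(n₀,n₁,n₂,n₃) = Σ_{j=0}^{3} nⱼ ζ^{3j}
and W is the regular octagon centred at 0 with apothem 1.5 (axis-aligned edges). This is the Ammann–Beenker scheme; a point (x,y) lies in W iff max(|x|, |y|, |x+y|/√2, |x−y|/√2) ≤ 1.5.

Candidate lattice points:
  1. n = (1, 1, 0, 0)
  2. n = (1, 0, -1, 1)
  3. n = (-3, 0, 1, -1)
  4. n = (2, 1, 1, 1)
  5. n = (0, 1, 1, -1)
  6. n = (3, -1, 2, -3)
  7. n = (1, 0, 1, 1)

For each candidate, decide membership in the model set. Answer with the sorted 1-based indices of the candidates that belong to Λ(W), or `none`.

1

Internal map: ζ^{3j} for j=0..3 gives (1,0), (−√2/2,√2/2), (0,−1), (√2/2,√2/2).
candidate 1: n = (1, 1, 0, 0) → π⊥ ≈ (+0.29289, +0.70711); max(|x|,|y|,|x±y|/√2) = 0.70711 ≤ 1.5 ⇒ ∈ W
candidate 2: n = (1, 0, -1, 1) → π⊥ ≈ (+1.70711, +1.70711); max(|x|,|y|,|x±y|/√2) = 2.41421 > 1.5 ⇒ ∉ W
candidate 3: n = (-3, 0, 1, -1) → π⊥ ≈ (-3.70711, -1.70711); max(|x|,|y|,|x±y|/√2) = 3.82843 > 1.5 ⇒ ∉ W
candidate 4: n = (2, 1, 1, 1) → π⊥ ≈ (+2.00000, +0.41421); max(|x|,|y|,|x±y|/√2) = 2.00000 > 1.5 ⇒ ∉ W
candidate 5: n = (0, 1, 1, -1) → π⊥ ≈ (-1.41421, -1.00000); max(|x|,|y|,|x±y|/√2) = 1.70711 > 1.5 ⇒ ∉ W
candidate 6: n = (3, -1, 2, -3) → π⊥ ≈ (+1.58579, -4.82843); max(|x|,|y|,|x±y|/√2) = 4.82843 > 1.5 ⇒ ∉ W
candidate 7: n = (1, 0, 1, 1) → π⊥ ≈ (+1.70711, -0.29289); max(|x|,|y|,|x±y|/√2) = 1.70711 > 1.5 ⇒ ∉ W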